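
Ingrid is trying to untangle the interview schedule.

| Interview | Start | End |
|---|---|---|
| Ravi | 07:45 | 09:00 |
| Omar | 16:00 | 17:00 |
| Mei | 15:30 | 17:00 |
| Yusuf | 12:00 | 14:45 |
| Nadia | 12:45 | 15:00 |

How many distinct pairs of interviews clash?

Sorted by start: Ravi, Yusuf, Nadia, Mei, Omar.
Yusuf starts after Ravi ends, so nothing later overlaps Ravi either.
Nadia starts before Yusuf ends → Yusuf and Nadia overlap.
Mei starts after Yusuf ends, so nothing later overlaps Yusuf either.
Mei starts after Nadia ends, so nothing later overlaps Nadia either.
Omar starts before Mei ends → Mei and Omar overlap.
Overlapping pairs: Mei & Omar, Nadia & Yusuf — 2 in total.

2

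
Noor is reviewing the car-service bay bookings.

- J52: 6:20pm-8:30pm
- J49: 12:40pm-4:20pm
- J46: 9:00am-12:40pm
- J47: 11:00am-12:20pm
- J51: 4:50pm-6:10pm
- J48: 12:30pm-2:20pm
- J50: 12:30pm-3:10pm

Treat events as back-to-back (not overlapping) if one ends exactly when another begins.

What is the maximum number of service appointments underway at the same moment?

3

Sweep the timeline, counting +1 at each start and −1 at each end (ends before starts at a tie):
9:00am start J46 → 1
11:00am start J47 → 2
12:20pm end J47 → 1
12:30pm start J48 → 2
12:30pm start J50 → 3
12:40pm end J46 → 2
12:40pm start J49 → 3
2:20pm end J48 → 2
3:10pm end J50 → 1
4:20pm end J49 → 0
4:50pm start J51 → 1
6:10pm end J51 → 0
6:20pm start J52 → 1
8:30pm end J52 → 0
Peak is 3, at 12:30pm (J46, J48, J50).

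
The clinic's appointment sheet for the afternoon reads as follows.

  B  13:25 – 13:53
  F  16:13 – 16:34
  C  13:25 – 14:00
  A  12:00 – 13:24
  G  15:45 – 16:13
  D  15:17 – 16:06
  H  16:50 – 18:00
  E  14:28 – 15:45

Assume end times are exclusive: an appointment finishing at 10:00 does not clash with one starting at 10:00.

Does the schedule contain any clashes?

Yes

Two intervals overlap when each starts before the other ends.
Sorted by start: A, B, C, E, D, G, F, H.
B starts after A ends; A is clear from here.
C starts before B ends → B and C overlap.
That's a conflict, so the schedule is not conflict-free.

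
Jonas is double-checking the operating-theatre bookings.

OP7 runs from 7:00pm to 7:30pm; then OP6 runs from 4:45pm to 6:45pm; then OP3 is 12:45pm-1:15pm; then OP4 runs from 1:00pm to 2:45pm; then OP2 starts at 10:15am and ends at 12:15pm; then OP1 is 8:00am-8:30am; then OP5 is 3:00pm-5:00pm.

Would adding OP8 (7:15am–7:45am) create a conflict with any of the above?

OP1: starts 8:00am at or after OP8 ends 7:45am → clear.
OP2: starts 10:15am at or after OP8 ends 7:45am → clear.
OP3: starts 12:45pm at or after OP8 ends 7:45am → clear.
OP4: starts 1:00pm at or after OP8 ends 7:45am → clear.
OP5: starts 3:00pm at or after OP8 ends 7:45am → clear.
OP6: starts 4:45pm at or after OP8 ends 7:45am → clear.
OP7: starts 7:00pm at or after OP8 ends 7:45am → clear.

No — it doesn't clash with anything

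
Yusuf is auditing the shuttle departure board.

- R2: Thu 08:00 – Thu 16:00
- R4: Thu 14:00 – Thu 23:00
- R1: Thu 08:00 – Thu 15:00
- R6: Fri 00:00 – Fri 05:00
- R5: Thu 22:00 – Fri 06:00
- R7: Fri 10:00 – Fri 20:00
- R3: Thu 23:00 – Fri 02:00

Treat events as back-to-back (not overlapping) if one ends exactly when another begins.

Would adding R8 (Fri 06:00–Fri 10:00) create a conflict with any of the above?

R1: ends Thu 15:00 at or before R8 starts Fri 06:00 → clear.
R2: ends Thu 16:00 at or before R8 starts Fri 06:00 → clear.
R4: ends Thu 23:00 at or before R8 starts Fri 06:00 → clear.
R5: ends Fri 06:00 at or before R8 starts Fri 06:00 → clear.
R3: ends Fri 02:00 at or before R8 starts Fri 06:00 → clear.
R6: ends Fri 05:00 at or before R8 starts Fri 06:00 → clear.
R7: starts Fri 10:00 at or after R8 ends Fri 10:00 → clear.

No — it doesn't clash with anything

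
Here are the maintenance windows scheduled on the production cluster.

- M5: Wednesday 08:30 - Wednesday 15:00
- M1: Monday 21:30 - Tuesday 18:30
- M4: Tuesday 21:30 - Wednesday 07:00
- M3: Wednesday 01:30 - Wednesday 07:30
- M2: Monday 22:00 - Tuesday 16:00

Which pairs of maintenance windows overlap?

Sorted by start: M1, M2, M4, M3, M5.
M2 starts before M1 ends → M1 and M2 overlap.
M4 starts after M1 ends; M1 is clear from here.
M4 starts after M2 ends; M2 is clear from here.
M3 starts before M4 ends → M4 and M3 overlap.
M5 starts after M4 ends.
M5 starts after M3 ends.

M1 & M2, M3 & M4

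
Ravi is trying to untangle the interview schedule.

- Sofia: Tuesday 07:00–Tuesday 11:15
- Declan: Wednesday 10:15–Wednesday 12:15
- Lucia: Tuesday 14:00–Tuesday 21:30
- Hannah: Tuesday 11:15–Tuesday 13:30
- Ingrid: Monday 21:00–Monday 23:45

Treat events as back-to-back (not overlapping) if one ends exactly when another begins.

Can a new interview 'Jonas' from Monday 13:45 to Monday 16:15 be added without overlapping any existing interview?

Yes — the slot is free

Ingrid: starts Monday 21:00 at or after Jonas ends Monday 16:15 → clear.
Sofia: starts Tuesday 07:00 at or after Jonas ends Monday 16:15 → clear.
Hannah: starts Tuesday 11:15 at or after Jonas ends Monday 16:15 → clear.
Lucia: starts Tuesday 14:00 at or after Jonas ends Monday 16:15 → clear.
Declan: starts Wednesday 10:15 at or after Jonas ends Monday 16:15 → clear.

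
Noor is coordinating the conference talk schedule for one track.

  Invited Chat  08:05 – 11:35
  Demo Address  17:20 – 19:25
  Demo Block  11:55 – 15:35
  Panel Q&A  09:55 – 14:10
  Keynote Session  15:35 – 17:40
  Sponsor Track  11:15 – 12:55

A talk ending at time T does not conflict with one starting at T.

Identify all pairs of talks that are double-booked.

Demo Address & Keynote Session, Demo Block & Panel Q&A, Demo Block & Sponsor Track, Invited Chat & Panel Q&A, Invited Chat & Sponsor Track, Panel Q&A & Sponsor Track

Check each pair: they overlap iff neither finishes before the other starts.
Sorted by start: Invited Chat, Panel Q&A, Sponsor Track, Demo Block, Keynote Session, Demo Address.
Panel Q&A starts before Invited Chat ends → Invited Chat and Panel Q&A overlap.
Sponsor Track starts before Invited Chat ends → Invited Chat and Sponsor Track overlap.
Demo Block starts after Invited Chat ends — done with Invited Chat.
Sponsor Track starts before Panel Q&A ends → Panel Q&A and Sponsor Track overlap.
Demo Block starts before Panel Q&A ends → Panel Q&A and Demo Block overlap.
Keynote Session starts after Panel Q&A ends — done with Panel Q&A.
Demo Block starts before Sponsor Track ends → Sponsor Track and Demo Block overlap.
Keynote Session starts after Sponsor Track ends — done with Sponsor Track.
Keynote Session starts exactly when Demo Block ends (back-to-back, no overlap) — done with Demo Block.
Demo Address starts before Keynote Session ends → Keynote Session and Demo Address overlap.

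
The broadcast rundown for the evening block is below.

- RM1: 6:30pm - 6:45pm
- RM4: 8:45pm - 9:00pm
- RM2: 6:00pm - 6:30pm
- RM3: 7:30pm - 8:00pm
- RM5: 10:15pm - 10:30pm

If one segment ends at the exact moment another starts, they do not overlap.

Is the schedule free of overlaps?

Two intervals overlap when each starts before the other ends.
Sorted by start: RM2, RM1, RM3, RM4, RM5.
RM1 starts exactly when RM2 ends (back-to-back, no overlap), so RM2 has no further overlaps.
RM3 starts after RM1 ends, so RM1 has no further overlaps.
RM4 starts after RM3 ends, so RM3 has no further overlaps.
RM5 starts after RM4 ends.
Every pair is clear; the schedule has no overlaps.

Yes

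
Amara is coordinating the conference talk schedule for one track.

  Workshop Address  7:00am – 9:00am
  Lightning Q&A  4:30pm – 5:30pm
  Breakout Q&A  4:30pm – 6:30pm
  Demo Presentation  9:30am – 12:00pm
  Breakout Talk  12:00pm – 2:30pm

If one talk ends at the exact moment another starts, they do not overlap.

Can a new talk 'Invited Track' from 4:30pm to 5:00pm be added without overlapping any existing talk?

Workshop Address: ends 9:00am at or before Invited Track starts 4:30pm → clear.
Demo Presentation: ends 12:00pm at or before Invited Track starts 4:30pm → clear.
Breakout Talk: ends 2:30pm at or before Invited Track starts 4:30pm → clear.
Breakout Q&A: starts 4:30pm before Invited Track ends 5:00pm, and ends 6:30pm after Invited Track starts 4:30pm → overlap.
Lightning Q&A: starts 4:30pm before Invited Track ends 5:00pm, and ends 5:30pm after Invited Track starts 4:30pm → overlap.
Invited Track overlaps Breakout Q&A, Lightning Q&A.

No — it overlaps Breakout Q&A, Lightning Q&A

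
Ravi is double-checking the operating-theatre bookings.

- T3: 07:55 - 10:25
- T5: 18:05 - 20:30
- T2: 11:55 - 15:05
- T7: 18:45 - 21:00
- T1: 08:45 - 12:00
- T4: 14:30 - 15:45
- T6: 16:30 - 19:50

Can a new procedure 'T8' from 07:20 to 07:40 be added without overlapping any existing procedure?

Yes — the slot is free

T3: starts 07:55 at or after T8 ends 07:40 → clear.
T1: starts 08:45 at or after T8 ends 07:40 → clear.
T2: starts 11:55 at or after T8 ends 07:40 → clear.
T4: starts 14:30 at or after T8 ends 07:40 → clear.
T6: starts 16:30 at or after T8 ends 07:40 → clear.
T5: starts 18:05 at or after T8 ends 07:40 → clear.
T7: starts 18:45 at or after T8 ends 07:40 → clear.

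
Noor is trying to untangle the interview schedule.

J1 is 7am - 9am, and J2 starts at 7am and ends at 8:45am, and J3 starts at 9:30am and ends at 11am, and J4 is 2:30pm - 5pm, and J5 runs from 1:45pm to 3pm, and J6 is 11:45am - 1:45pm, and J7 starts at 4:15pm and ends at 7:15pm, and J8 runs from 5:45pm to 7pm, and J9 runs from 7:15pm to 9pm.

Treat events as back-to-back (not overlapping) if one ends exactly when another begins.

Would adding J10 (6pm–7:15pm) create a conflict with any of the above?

Yes — it overlaps J7, J8

J1: ends 9am at or before J10 starts 6pm → clear.
J2: ends 8:45am at or before J10 starts 6pm → clear.
J3: ends 11am at or before J10 starts 6pm → clear.
J6: ends 1:45pm at or before J10 starts 6pm → clear.
J5: ends 3pm at or before J10 starts 6pm → clear.
J4: ends 5pm at or before J10 starts 6pm → clear.
J7: starts 4:15pm before J10 ends 7:15pm, and ends 7:15pm after J10 starts 6pm → overlap.
J8: starts 5:45pm before J10 ends 7:15pm, and ends 7pm after J10 starts 6pm → overlap.
J9: starts 7:15pm at or after J10 ends 7:15pm → clear.
J10 overlaps J7, J8.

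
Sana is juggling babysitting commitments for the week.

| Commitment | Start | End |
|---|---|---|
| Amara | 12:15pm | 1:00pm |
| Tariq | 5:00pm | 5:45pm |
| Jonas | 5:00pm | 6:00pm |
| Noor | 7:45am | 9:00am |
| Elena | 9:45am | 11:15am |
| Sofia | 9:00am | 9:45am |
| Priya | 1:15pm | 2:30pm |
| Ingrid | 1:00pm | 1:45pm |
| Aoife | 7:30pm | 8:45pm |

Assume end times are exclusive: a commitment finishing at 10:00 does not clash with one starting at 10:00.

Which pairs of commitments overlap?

Sorted by start: Noor, Sofia, Elena, Amara, Ingrid, Priya, Jonas, Tariq, Aoife.
Sofia starts exactly when Noor ends (back-to-back, no overlap), so nothing later overlaps Noor either.
Elena starts exactly when Sofia ends (back-to-back, no overlap), so nothing later overlaps Sofia either.
Amara starts after Elena ends, so nothing later overlaps Elena either.
Ingrid starts exactly when Amara ends (back-to-back, no overlap), so nothing later overlaps Amara either.
Priya starts before Ingrid ends → Ingrid and Priya overlap.
Jonas starts after Ingrid ends, so nothing later overlaps Ingrid either.
Jonas starts after Priya ends, so nothing later overlaps Priya either.
Tariq starts before Jonas ends → Jonas and Tariq overlap.
Aoife starts after Jonas ends.
Aoife starts after Tariq ends.

Ingrid & Priya, Jonas & Tariq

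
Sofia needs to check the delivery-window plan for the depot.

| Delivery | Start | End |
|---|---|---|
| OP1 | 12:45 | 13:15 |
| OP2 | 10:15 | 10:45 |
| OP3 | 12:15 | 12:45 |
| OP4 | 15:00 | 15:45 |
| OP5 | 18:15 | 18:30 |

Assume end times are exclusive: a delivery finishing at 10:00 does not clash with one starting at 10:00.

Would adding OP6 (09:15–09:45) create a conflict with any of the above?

No — it doesn't clash with anything

OP2: starts 10:15 at or after OP6 ends 09:45 → clear.
OP3: starts 12:15 at or after OP6 ends 09:45 → clear.
OP1: starts 12:45 at or after OP6 ends 09:45 → clear.
OP4: starts 15:00 at or after OP6 ends 09:45 → clear.
OP5: starts 18:15 at or after OP6 ends 09:45 → clear.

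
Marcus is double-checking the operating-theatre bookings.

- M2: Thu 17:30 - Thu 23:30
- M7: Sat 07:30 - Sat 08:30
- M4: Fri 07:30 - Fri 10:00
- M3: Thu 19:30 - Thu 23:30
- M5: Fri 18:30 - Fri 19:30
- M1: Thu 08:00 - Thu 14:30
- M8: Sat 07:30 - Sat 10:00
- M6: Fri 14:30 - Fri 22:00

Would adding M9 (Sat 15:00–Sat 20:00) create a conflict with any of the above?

No — it doesn't clash with anything

M1: ends Thu 14:30 at or before M9 starts Sat 15:00 → clear.
M2: ends Thu 23:30 at or before M9 starts Sat 15:00 → clear.
M3: ends Thu 23:30 at or before M9 starts Sat 15:00 → clear.
M4: ends Fri 10:00 at or before M9 starts Sat 15:00 → clear.
M6: ends Fri 22:00 at or before M9 starts Sat 15:00 → clear.
M5: ends Fri 19:30 at or before M9 starts Sat 15:00 → clear.
M7: ends Sat 08:30 at or before M9 starts Sat 15:00 → clear.
M8: ends Sat 10:00 at or before M9 starts Sat 15:00 → clear.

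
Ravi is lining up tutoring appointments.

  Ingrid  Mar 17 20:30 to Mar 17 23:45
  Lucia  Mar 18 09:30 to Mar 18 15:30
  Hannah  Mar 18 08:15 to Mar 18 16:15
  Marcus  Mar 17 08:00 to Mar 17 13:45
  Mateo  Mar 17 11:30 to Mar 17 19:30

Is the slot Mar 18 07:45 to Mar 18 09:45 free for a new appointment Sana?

Marcus: ends Mar 17 13:45 at or before Sana starts Mar 18 07:45 → clear.
Mateo: ends Mar 17 19:30 at or before Sana starts Mar 18 07:45 → clear.
Ingrid: ends Mar 17 23:45 at or before Sana starts Mar 18 07:45 → clear.
Hannah: starts Mar 18 08:15 before Sana ends Mar 18 09:45, and ends Mar 18 16:15 after Sana starts Mar 18 07:45 → overlap.
Lucia: starts Mar 18 09:30 before Sana ends Mar 18 09:45, and ends Mar 18 15:30 after Sana starts Mar 18 07:45 → overlap.
Sana overlaps Lucia, Hannah.

No — it overlaps Hannah, Lucia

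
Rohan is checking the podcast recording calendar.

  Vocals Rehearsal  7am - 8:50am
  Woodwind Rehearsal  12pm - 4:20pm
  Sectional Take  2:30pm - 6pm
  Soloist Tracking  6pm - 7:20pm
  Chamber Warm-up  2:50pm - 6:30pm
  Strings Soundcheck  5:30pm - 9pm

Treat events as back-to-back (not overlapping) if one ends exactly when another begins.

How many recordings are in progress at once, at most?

3

Sort all start/end points and keep a running count:
7am start Vocals Rehearsal → 1
8:50am end Vocals Rehearsal → 0
12pm start Woodwind Rehearsal → 1
2:30pm start Sectional Take → 2
2:50pm start Chamber Warm-up → 3
4:20pm end Woodwind Rehearsal → 2
5:30pm start Strings Soundcheck → 3
6pm end Sectional Take → 2
6pm start Soloist Tracking → 3
6:30pm end Chamber Warm-up → 2
7:20pm end Soloist Tracking → 1
9pm end Strings Soundcheck → 0
Peak is 3, at 2:50pm (Chamber Warm-up, Sectional Take, Woodwind Rehearsal).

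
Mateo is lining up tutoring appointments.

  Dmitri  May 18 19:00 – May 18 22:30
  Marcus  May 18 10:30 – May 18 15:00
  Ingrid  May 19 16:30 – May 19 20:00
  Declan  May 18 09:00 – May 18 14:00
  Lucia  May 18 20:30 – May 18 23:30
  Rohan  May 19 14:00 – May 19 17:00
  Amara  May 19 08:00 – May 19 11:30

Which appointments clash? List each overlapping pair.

Check each pair: they overlap iff neither finishes before the other starts.
Sorted by start: Declan, Marcus, Dmitri, Lucia, Amara, Rohan, Ingrid.
Marcus starts before Declan ends → Declan and Marcus overlap.
Dmitri starts after Declan ends, so nothing later overlaps Declan either.
Dmitri starts after Marcus ends, so nothing later overlaps Marcus either.
Lucia starts before Dmitri ends → Dmitri and Lucia overlap.
Amara starts after Dmitri ends, so nothing later overlaps Dmitri either.
Amara starts after Lucia ends, so nothing later overlaps Lucia either.
Rohan starts after Amara ends, so nothing later overlaps Amara either.
Ingrid starts before Rohan ends → Rohan and Ingrid overlap.

Declan & Marcus, Dmitri & Lucia, Ingrid & Rohan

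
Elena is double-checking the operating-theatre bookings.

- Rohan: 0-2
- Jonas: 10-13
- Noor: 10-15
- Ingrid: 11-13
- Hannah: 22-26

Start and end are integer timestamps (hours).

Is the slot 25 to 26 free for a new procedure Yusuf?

No — it overlaps Hannah

Rohan: ends 2 at or before Yusuf starts 25 → clear.
Jonas: ends 13 at or before Yusuf starts 25 → clear.
Noor: ends 15 at or before Yusuf starts 25 → clear.
Ingrid: ends 13 at or before Yusuf starts 25 → clear.
Hannah: starts 22 before Yusuf ends 26, and ends 26 after Yusuf starts 25 → overlap.
Yusuf overlaps Hannah.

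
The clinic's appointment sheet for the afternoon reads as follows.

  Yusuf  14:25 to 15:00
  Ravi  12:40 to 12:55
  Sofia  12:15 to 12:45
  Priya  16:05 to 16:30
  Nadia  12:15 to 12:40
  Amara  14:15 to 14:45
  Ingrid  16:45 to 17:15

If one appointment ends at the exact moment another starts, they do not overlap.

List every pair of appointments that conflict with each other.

Amara & Yusuf, Nadia & Sofia, Ravi & Sofia

Sorted by start: Sofia, Nadia, Ravi, Amara, Yusuf, Priya, Ingrid.
Nadia starts before Sofia ends → Sofia and Nadia overlap.
Ravi starts before Sofia ends → Sofia and Ravi overlap.
Amara starts after Sofia ends — done with Sofia.
Ravi starts exactly when Nadia ends (back-to-back, no overlap) — done with Nadia.
Amara starts after Ravi ends — done with Ravi.
Yusuf starts before Amara ends → Amara and Yusuf overlap.
Priya starts after Amara ends — done with Amara.
Priya starts after Yusuf ends — done with Yusuf.
Ingrid starts after Priya ends.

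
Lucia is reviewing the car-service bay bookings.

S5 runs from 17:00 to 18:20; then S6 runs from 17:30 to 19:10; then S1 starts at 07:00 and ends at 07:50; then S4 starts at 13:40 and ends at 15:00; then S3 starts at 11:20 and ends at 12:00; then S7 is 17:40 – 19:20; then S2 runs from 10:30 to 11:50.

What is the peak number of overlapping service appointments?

3

Sweep the timeline, counting +1 at each start and −1 at each end (ends before starts at a tie):
07:00 start S1 → 1
07:50 end S1 → 0
10:30 start S2 → 1
11:20 start S3 → 2
11:50 end S2 → 1
12:00 end S3 → 0
13:40 start S4 → 1
15:00 end S4 → 0
17:00 start S5 → 1
17:30 start S6 → 2
17:40 start S7 → 3
18:20 end S5 → 2
19:10 end S6 → 1
19:20 end S7 → 0
Peak is 3, at 17:40 (S5, S6, S7).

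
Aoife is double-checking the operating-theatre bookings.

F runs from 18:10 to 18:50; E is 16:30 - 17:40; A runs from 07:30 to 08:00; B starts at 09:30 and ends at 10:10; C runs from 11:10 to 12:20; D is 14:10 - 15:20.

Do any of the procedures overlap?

No

Two intervals overlap when each starts before the other ends.
Sorted by start: A, B, C, D, E, F.
B starts after A ends — done with A.
C starts after B ends — done with B.
D starts after C ends — done with C.
E starts after D ends — done with D.
F starts after E ends.
Every pair is clear; the schedule has no overlaps.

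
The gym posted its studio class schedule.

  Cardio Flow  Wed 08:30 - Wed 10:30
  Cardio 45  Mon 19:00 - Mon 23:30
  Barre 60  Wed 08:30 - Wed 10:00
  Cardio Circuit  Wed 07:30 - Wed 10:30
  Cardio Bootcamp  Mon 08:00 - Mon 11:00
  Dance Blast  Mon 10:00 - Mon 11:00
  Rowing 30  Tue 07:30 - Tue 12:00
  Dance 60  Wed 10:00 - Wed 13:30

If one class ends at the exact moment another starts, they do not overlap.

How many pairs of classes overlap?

6

Sorted by start: Cardio Bootcamp, Dance Blast, Cardio 45, Rowing 30, Cardio Circuit, Barre 60, Cardio Flow, Dance 60.
Dance Blast starts before Cardio Bootcamp ends → Cardio Bootcamp and Dance Blast overlap.
Cardio 45 starts after Cardio Bootcamp ends, so Cardio Bootcamp has no further overlaps.
Cardio 45 starts after Dance Blast ends, so Dance Blast has no further overlaps.
Rowing 30 starts after Cardio 45 ends, so Cardio 45 has no further overlaps.
Cardio Circuit starts after Rowing 30 ends, so Rowing 30 has no further overlaps.
Barre 60 starts before Cardio Circuit ends → Cardio Circuit and Barre 60 overlap.
Cardio Flow starts before Cardio Circuit ends → Cardio Circuit and Cardio Flow overlap.
Dance 60 starts before Cardio Circuit ends → Cardio Circuit and Dance 60 overlap.
Cardio Flow starts before Barre 60 ends → Barre 60 and Cardio Flow overlap.
Dance 60 starts exactly when Barre 60 ends (back-to-back, no overlap).
Dance 60 starts before Cardio Flow ends → Cardio Flow and Dance 60 overlap.
Overlapping pairs: Barre 60 & Cardio Circuit, Barre 60 & Cardio Flow, Cardio Bootcamp & Dance Blast, Cardio Circuit & Cardio Flow, Cardio Circuit & Dance 60, Cardio Flow & Dance 60 — 6 in total.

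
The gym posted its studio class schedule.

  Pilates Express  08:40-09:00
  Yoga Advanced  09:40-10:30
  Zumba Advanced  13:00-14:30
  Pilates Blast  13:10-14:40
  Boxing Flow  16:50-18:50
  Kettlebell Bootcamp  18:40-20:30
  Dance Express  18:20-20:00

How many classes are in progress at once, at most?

Walk through starts and ends in time order (an end at T is processed before a start at T):
08:40 start Pilates Express → 1
09:00 end Pilates Express → 0
09:40 start Yoga Advanced → 1
10:30 end Yoga Advanced → 0
13:00 start Zumba Advanced → 1
13:10 start Pilates Blast → 2
14:30 end Zumba Advanced → 1
14:40 end Pilates Blast → 0
16:50 start Boxing Flow → 1
18:20 start Dance Express → 2
18:40 start Kettlebell Bootcamp → 3
18:50 end Boxing Flow → 2
20:00 end Dance Express → 1
20:30 end Kettlebell Bootcamp → 0
Peak is 3, at 18:40 (Boxing Flow, Dance Express, Kettlebell Bootcamp).

3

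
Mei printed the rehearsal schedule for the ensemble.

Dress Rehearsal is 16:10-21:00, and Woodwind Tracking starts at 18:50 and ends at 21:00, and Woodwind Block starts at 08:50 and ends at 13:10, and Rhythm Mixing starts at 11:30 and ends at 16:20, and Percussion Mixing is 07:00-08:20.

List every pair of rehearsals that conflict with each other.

Dress Rehearsal & Rhythm Mixing, Dress Rehearsal & Woodwind Tracking, Rhythm Mixing & Woodwind Block

Sorted by start: Percussion Mixing, Woodwind Block, Rhythm Mixing, Dress Rehearsal, Woodwind Tracking.
Woodwind Block starts after Percussion Mixing ends; Percussion Mixing is clear from here.
Rhythm Mixing starts before Woodwind Block ends → Woodwind Block and Rhythm Mixing overlap.
Dress Rehearsal starts after Woodwind Block ends; Woodwind Block is clear from here.
Dress Rehearsal starts before Rhythm Mixing ends → Rhythm Mixing and Dress Rehearsal overlap.
Woodwind Tracking starts after Rhythm Mixing ends.
Woodwind Tracking starts before Dress Rehearsal ends → Dress Rehearsal and Woodwind Tracking overlap.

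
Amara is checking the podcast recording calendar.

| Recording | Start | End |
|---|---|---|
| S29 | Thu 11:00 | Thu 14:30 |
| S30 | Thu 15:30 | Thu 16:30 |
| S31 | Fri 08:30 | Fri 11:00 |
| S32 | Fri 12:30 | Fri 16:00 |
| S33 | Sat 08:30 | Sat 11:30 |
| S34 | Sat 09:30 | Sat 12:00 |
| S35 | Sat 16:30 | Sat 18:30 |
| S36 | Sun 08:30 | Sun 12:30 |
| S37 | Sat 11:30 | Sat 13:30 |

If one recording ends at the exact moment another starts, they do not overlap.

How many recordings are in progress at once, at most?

2

Walk through starts and ends in time order (an end at T is processed before a start at T):
Thu 11:00 start S29 → 1
Thu 14:30 end S29 → 0
Thu 15:30 start S30 → 1
Thu 16:30 end S30 → 0
Fri 08:30 start S31 → 1
Fri 11:00 end S31 → 0
Fri 12:30 start S32 → 1
Fri 16:00 end S32 → 0
Sat 08:30 start S33 → 1
Sat 09:30 start S34 → 2
Sat 11:30 end S33 → 1
Sat 11:30 start S37 → 2
Sat 12:00 end S34 → 1
Sat 13:30 end S37 → 0
Sat 16:30 start S35 → 1
Sat 18:30 end S35 → 0
Sun 08:30 start S36 → 1
Sun 12:30 end S36 → 0
Peak is 2, at Sat 09:30 (S33, S34).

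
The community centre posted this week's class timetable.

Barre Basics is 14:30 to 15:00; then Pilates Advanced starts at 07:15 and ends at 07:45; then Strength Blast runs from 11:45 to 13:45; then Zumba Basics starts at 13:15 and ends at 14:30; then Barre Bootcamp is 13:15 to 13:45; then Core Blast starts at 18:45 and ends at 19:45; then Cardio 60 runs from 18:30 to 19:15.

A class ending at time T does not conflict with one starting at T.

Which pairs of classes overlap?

Barre Bootcamp & Strength Blast, Barre Bootcamp & Zumba Basics, Cardio 60 & Core Blast, Strength Blast & Zumba Basics

Sorted by start: Pilates Advanced, Strength Blast, Zumba Basics, Barre Bootcamp, Barre Basics, Cardio 60, Core Blast.
Strength Blast starts after Pilates Advanced ends, so Pilates Advanced has no further overlaps.
Zumba Basics starts before Strength Blast ends → Strength Blast and Zumba Basics overlap.
Barre Bootcamp starts before Strength Blast ends → Strength Blast and Barre Bootcamp overlap.
Barre Basics starts after Strength Blast ends, so Strength Blast has no further overlaps.
Barre Bootcamp starts before Zumba Basics ends → Zumba Basics and Barre Bootcamp overlap.
Barre Basics starts exactly when Zumba Basics ends (back-to-back, no overlap), so Zumba Basics has no further overlaps.
Barre Basics starts after Barre Bootcamp ends, so Barre Bootcamp has no further overlaps.
Cardio 60 starts after Barre Basics ends, so Barre Basics has no further overlaps.
Core Blast starts before Cardio 60 ends → Cardio 60 and Core Blast overlap.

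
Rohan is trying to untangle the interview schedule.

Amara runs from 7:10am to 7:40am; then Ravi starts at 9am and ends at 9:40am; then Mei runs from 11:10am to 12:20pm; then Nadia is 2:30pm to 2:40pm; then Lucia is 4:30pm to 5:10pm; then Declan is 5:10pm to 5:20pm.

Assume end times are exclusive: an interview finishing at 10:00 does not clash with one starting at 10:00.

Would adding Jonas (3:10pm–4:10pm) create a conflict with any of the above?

Amara: ends 7:40am at or before Jonas starts 3:10pm → clear.
Ravi: ends 9:40am at or before Jonas starts 3:10pm → clear.
Mei: ends 12:20pm at or before Jonas starts 3:10pm → clear.
Nadia: ends 2:40pm at or before Jonas starts 3:10pm → clear.
Lucia: starts 4:30pm at or after Jonas ends 4:10pm → clear.
Declan: starts 5:10pm at or after Jonas ends 4:10pm → clear.

No — it doesn't clash with anything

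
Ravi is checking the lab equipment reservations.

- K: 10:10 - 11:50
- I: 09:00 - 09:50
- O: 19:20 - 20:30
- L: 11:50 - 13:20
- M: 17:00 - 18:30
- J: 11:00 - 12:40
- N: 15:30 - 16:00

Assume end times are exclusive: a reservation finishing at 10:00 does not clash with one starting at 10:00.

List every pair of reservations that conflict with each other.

Sorted by start: I, K, J, L, N, M, O.
K starts after I ends; I is clear from here.
J starts before K ends → K and J overlap.
L starts exactly when K ends (back-to-back, no overlap); K is clear from here.
L starts before J ends → J and L overlap.
N starts after J ends; J is clear from here.
N starts after L ends; L is clear from here.
M starts after N ends; N is clear from here.
O starts after M ends.

J & K, J & L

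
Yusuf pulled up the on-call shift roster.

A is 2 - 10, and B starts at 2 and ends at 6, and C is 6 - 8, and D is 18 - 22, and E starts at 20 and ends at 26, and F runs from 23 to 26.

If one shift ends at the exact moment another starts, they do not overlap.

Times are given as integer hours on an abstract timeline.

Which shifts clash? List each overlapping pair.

A & B, A & C, D & E, E & F

Sorted by start: A, B, C, D, E, F.
B starts before A ends → A and B overlap.
C starts before A ends → A and C overlap.
D starts after A ends, so A has no further overlaps.
C starts exactly when B ends (back-to-back, no overlap), so B has no further overlaps.
D starts after C ends, so C has no further overlaps.
E starts before D ends → D and E overlap.
F starts after D ends.
F starts before E ends → E and F overlap.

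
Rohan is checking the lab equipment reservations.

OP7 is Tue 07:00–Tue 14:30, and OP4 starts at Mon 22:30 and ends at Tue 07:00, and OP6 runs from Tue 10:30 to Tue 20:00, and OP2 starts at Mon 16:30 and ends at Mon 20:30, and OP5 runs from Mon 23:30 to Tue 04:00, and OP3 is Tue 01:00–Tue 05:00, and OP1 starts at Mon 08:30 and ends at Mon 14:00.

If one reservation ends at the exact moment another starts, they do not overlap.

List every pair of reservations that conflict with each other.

OP3 & OP4, OP3 & OP5, OP4 & OP5, OP6 & OP7

Two intervals overlap when each starts before the other ends.
Sorted by start: OP1, OP2, OP4, OP5, OP3, OP7, OP6.
OP2 starts after OP1 ends, so nothing later overlaps OP1 either.
OP4 starts after OP2 ends, so nothing later overlaps OP2 either.
OP5 starts before OP4 ends → OP4 and OP5 overlap.
OP3 starts before OP4 ends → OP4 and OP3 overlap.
OP7 starts exactly when OP4 ends (back-to-back, no overlap), so nothing later overlaps OP4 either.
OP3 starts before OP5 ends → OP5 and OP3 overlap.
OP7 starts after OP5 ends, so nothing later overlaps OP5 either.
OP7 starts after OP3 ends, so nothing later overlaps OP3 either.
OP6 starts before OP7 ends → OP7 and OP6 overlap.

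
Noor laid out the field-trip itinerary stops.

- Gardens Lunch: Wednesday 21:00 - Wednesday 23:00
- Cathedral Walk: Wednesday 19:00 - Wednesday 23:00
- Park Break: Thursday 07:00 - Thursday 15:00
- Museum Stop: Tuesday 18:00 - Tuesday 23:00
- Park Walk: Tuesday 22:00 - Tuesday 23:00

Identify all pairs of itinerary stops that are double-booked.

Cathedral Walk & Gardens Lunch, Museum Stop & Park Walk

Check each pair: they overlap iff neither finishes before the other starts.
Sorted by start: Museum Stop, Park Walk, Cathedral Walk, Gardens Lunch, Park Break.
Park Walk starts before Museum Stop ends → Museum Stop and Park Walk overlap.
Cathedral Walk starts after Museum Stop ends — done with Museum Stop.
Cathedral Walk starts after Park Walk ends — done with Park Walk.
Gardens Lunch starts before Cathedral Walk ends → Cathedral Walk and Gardens Lunch overlap.
Park Break starts after Cathedral Walk ends.
Park Break starts after Gardens Lunch ends.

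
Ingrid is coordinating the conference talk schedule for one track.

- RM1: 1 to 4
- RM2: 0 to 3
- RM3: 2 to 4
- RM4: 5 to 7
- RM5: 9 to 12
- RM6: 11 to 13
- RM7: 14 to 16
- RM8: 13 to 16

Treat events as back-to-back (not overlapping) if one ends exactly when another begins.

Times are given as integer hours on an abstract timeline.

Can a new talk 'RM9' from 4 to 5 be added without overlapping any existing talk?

Yes — the slot is free

RM2: ends 3 at or before RM9 starts 4 → clear.
RM1: ends 4 at or before RM9 starts 4 → clear.
RM3: ends 4 at or before RM9 starts 4 → clear.
RM4: starts 5 at or after RM9 ends 5 → clear.
RM5: starts 9 at or after RM9 ends 5 → clear.
RM6: starts 11 at or after RM9 ends 5 → clear.
RM8: starts 13 at or after RM9 ends 5 → clear.
RM7: starts 14 at or after RM9 ends 5 → clear.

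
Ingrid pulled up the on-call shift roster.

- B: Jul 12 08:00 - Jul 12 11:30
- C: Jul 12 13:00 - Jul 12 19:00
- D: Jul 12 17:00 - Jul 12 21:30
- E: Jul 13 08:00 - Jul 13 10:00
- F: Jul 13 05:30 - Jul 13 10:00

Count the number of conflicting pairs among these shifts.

Sorted by start: B, C, D, F, E.
C starts after B ends; B is clear from here.
D starts before C ends → C and D overlap.
F starts after C ends; C is clear from here.
F starts after D ends; D is clear from here.
E starts before F ends → F and E overlap.
Overlapping pairs: C & D, E & F — 2 in total.

2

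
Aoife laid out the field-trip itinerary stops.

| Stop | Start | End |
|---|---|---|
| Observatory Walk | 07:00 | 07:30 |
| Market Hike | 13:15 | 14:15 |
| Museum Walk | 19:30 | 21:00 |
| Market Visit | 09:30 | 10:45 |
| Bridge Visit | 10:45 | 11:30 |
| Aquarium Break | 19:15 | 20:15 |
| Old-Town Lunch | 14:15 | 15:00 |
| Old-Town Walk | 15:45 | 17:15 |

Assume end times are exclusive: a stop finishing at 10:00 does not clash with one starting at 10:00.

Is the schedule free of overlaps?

No

Sorted by start: Observatory Walk, Market Visit, Bridge Visit, Market Hike, Old-Town Lunch, Old-Town Walk, Aquarium Break, Museum Walk.
Market Visit starts after Observatory Walk ends, so nothing later overlaps Observatory Walk either.
Bridge Visit starts exactly when Market Visit ends (back-to-back, no overlap), so nothing later overlaps Market Visit either.
Market Hike starts after Bridge Visit ends, so nothing later overlaps Bridge Visit either.
Old-Town Lunch starts exactly when Market Hike ends (back-to-back, no overlap), so nothing later overlaps Market Hike either.
Old-Town Walk starts after Old-Town Lunch ends, so nothing later overlaps Old-Town Lunch either.
Aquarium Break starts after Old-Town Walk ends, so nothing later overlaps Old-Town Walk either.
Museum Walk starts before Aquarium Break ends → Aquarium Break and Museum Walk overlap.
That's a conflict, so the schedule is not conflict-free.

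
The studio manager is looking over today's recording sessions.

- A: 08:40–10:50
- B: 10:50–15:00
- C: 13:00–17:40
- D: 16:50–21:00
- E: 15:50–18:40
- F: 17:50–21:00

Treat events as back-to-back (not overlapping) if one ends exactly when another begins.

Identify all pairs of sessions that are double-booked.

B & C, C & D, C & E, D & E, D & F, E & F

Sorted by start: A, B, C, E, D, F.
B starts exactly when A ends (back-to-back, no overlap), so nothing later overlaps A either.
C starts before B ends → B and C overlap.
E starts after B ends, so nothing later overlaps B either.
E starts before C ends → C and E overlap.
D starts before C ends → C and D overlap.
F starts after C ends.
D starts before E ends → E and D overlap.
F starts before E ends → E and F overlap.
F starts before D ends → D and F overlap.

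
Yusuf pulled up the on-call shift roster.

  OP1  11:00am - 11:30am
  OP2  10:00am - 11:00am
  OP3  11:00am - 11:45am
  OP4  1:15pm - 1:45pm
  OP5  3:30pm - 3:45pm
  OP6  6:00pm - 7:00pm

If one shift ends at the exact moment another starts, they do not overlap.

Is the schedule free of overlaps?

Check each pair: they overlap iff neither finishes before the other starts.
Sorted by start: OP2, OP1, OP3, OP4, OP5, OP6.
OP1 starts exactly when OP2 ends (back-to-back, no overlap) — done with OP2.
OP3 starts before OP1 ends → OP1 and OP3 overlap.
That's a conflict, so the schedule is not conflict-free.

No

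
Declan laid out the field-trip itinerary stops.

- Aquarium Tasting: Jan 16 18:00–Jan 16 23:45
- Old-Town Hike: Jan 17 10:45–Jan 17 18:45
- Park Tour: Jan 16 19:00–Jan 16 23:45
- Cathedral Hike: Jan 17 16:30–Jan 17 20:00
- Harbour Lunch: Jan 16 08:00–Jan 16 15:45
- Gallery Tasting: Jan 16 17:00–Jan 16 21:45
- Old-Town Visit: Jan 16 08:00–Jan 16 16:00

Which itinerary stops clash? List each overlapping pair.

Two intervals overlap when each starts before the other ends.
Sorted by start: Old-Town Visit, Harbour Lunch, Gallery Tasting, Aquarium Tasting, Park Tour, Old-Town Hike, Cathedral Hike.
Harbour Lunch starts before Old-Town Visit ends → Old-Town Visit and Harbour Lunch overlap.
Gallery Tasting starts after Old-Town Visit ends — done with Old-Town Visit.
Gallery Tasting starts after Harbour Lunch ends — done with Harbour Lunch.
Aquarium Tasting starts before Gallery Tasting ends → Gallery Tasting and Aquarium Tasting overlap.
Park Tour starts before Gallery Tasting ends → Gallery Tasting and Park Tour overlap.
Old-Town Hike starts after Gallery Tasting ends — done with Gallery Tasting.
Park Tour starts before Aquarium Tasting ends → Aquarium Tasting and Park Tour overlap.
Old-Town Hike starts after Aquarium Tasting ends — done with Aquarium Tasting.
Old-Town Hike starts after Park Tour ends — done with Park Tour.
Cathedral Hike starts before Old-Town Hike ends → Old-Town Hike and Cathedral Hike overlap.

Aquarium Tasting & Gallery Tasting, Aquarium Tasting & Park Tour, Cathedral Hike & Old-Town Hike, Gallery Tasting & Park Tour, Harbour Lunch & Old-Town Visit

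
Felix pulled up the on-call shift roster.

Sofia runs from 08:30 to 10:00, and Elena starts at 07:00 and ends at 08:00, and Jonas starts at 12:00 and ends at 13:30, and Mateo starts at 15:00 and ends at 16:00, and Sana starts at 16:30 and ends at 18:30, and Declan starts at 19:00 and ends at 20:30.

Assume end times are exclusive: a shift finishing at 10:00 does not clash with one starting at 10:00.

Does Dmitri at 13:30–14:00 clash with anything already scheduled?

No — it doesn't clash with anything

Elena: ends 08:00 at or before Dmitri starts 13:30 → clear.
Sofia: ends 10:00 at or before Dmitri starts 13:30 → clear.
Jonas: ends 13:30 at or before Dmitri starts 13:30 → clear.
Mateo: starts 15:00 at or after Dmitri ends 14:00 → clear.
Sana: starts 16:30 at or after Dmitri ends 14:00 → clear.
Declan: starts 19:00 at or after Dmitri ends 14:00 → clear.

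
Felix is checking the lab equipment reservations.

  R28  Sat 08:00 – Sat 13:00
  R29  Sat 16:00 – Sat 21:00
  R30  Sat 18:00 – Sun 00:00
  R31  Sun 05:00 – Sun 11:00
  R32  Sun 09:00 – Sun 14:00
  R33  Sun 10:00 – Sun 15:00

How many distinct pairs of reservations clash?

4

Two intervals overlap when each starts before the other ends.
Sorted by start: R28, R29, R30, R31, R32, R33.
R29 starts after R28 ends, so R28 has no further overlaps.
R30 starts before R29 ends → R29 and R30 overlap.
R31 starts after R29 ends, so R29 has no further overlaps.
R31 starts after R30 ends, so R30 has no further overlaps.
R32 starts before R31 ends → R31 and R32 overlap.
R33 starts before R31 ends → R31 and R33 overlap.
R33 starts before R32 ends → R32 and R33 overlap.
Overlapping pairs: R29 & R30, R31 & R32, R31 & R33, R32 & R33 — 4 in total.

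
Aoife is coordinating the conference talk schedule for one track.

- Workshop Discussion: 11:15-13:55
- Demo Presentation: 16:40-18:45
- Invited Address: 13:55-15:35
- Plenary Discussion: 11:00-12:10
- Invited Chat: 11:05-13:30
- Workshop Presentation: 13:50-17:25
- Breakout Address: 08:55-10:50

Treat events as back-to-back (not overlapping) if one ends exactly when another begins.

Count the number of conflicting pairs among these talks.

Sorted by start: Breakout Address, Plenary Discussion, Invited Chat, Workshop Discussion, Workshop Presentation, Invited Address, Demo Presentation.
Plenary Discussion starts after Breakout Address ends, so Breakout Address has no further overlaps.
Invited Chat starts before Plenary Discussion ends → Plenary Discussion and Invited Chat overlap.
Workshop Discussion starts before Plenary Discussion ends → Plenary Discussion and Workshop Discussion overlap.
Workshop Presentation starts after Plenary Discussion ends, so Plenary Discussion has no further overlaps.
Workshop Discussion starts before Invited Chat ends → Invited Chat and Workshop Discussion overlap.
Workshop Presentation starts after Invited Chat ends, so Invited Chat has no further overlaps.
Workshop Presentation starts before Workshop Discussion ends → Workshop Discussion and Workshop Presentation overlap.
Invited Address starts exactly when Workshop Discussion ends (back-to-back, no overlap), so Workshop Discussion has no further overlaps.
Invited Address starts before Workshop Presentation ends → Workshop Presentation and Invited Address overlap.
Demo Presentation starts before Workshop Presentation ends → Workshop Presentation and Demo Presentation overlap.
Demo Presentation starts after Invited Address ends.
Overlapping pairs: Demo Presentation & Workshop Presentation, Invited Address & Workshop Presentation, Invited Chat & Plenary Discussion, Invited Chat & Workshop Discussion, Plenary Discussion & Workshop Discussion, Workshop Discussion & Workshop Presentation — 6 in total.

6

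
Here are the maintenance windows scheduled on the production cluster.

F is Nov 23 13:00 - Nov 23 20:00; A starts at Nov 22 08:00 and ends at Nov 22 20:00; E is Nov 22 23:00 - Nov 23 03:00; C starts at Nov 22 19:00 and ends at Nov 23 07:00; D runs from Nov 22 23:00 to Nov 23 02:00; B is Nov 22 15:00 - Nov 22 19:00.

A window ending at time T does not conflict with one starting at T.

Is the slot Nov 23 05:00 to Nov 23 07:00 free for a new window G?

A: ends Nov 22 20:00 at or before G starts Nov 23 05:00 → clear.
B: ends Nov 22 19:00 at or before G starts Nov 23 05:00 → clear.
C: starts Nov 22 19:00 before G ends Nov 23 07:00, and ends Nov 23 07:00 after G starts Nov 23 05:00 → overlap.
D: ends Nov 23 02:00 at or before G starts Nov 23 05:00 → clear.
E: ends Nov 23 03:00 at or before G starts Nov 23 05:00 → clear.
F: starts Nov 23 13:00 at or after G ends Nov 23 07:00 → clear.
G overlaps C.

No — it overlaps C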